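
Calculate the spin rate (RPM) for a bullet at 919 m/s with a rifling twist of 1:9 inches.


twist_m = 9*0.0254 = 0.2286 m
spin = v/twist = 919/0.2286 = 4020.122 rev/s
RPM = spin*60 = 4020.122*60 ≈ 241207 RPM

241207 RPM


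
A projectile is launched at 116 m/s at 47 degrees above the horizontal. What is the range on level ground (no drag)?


R = v0^2 * sin(2*theta) / g = 116^2 * sin(2*47°) / 9.81 = 1368 m

1368 m


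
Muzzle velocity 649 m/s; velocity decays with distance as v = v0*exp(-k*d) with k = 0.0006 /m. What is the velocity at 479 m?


v = v0*exp(-k*d) = 649*exp(-0.0006*479) = 486.9 m/s

486.9 m/s


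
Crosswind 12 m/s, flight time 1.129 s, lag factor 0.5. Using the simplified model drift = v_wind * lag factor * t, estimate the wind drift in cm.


drift = v_wind * lag * t = 12 * 0.5 * 1.129 = 6.774 m ≈ 677.4 cm

677.4 cm


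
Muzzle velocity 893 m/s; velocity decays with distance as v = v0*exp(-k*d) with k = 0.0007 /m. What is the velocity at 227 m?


v = v0*exp(-k*d) = 893*exp(-0.0007*227) = 761.8 m/s

761.8 m/s


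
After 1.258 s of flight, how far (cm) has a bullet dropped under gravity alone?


drop = 0.5*g*t^2 = 0.5*9.81*1.258^2 = 7.76248 m ≈ 776.2 cm

776.2 cm


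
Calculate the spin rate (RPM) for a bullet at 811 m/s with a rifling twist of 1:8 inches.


twist_m = 8*0.0254 = 0.2032 m
spin = v/twist = 811/0.2032 = 3991.142 rev/s
RPM = spin*60 = 3991.142*60 ≈ 239469 RPM

239469 RPM


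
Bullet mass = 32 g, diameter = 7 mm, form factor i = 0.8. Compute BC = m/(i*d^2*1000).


BC = m/(i*d^2*1000) = 32/(0.8 * 7^2 * 1000) = 0.0008163

0.0008163


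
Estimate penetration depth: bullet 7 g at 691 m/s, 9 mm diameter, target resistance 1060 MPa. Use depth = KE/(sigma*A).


A = pi*(d/2)^2 = pi*(9/2)^2 = 63.6173 mm^2
E = 0.5*m*v^2 = 0.5*0.007*691^2 = 1671.18 J
depth = E/(sigma*A) = 1671.18 J / (1060 MPa * 63.6173 mm^2) = 1671.18/(1060 * 63.6173) m = 0.0247824 m ≈ 24.78 mm

24.78 mm


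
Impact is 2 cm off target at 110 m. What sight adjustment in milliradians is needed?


1 mrad subtends 1 cm per 10 m of range, so adj = error_cm / (dist_m / 10) = 2 / (110/10) = 0.1818 mrad

0.1818 mrad


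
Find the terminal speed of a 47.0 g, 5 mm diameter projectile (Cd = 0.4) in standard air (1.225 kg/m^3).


A = pi*(d/2)^2 = pi*(5/2000)^2 = 1.96350e-05 m^2
vt = sqrt(2mg/(Cd*rho*A)) = sqrt(2*0.047*9.81/(0.4 * 1.225 * 1.96350e-05)) = 309.6 m/s

309.6 m/s


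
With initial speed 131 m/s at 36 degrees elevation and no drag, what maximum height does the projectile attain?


H = (v0*sin(theta))^2 / (2g) = (131*sin(36°))^2 / (2*9.81) = 302.2 m

302.2 m


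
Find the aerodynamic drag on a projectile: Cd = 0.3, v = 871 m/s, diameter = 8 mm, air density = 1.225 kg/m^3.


A = pi*(d/2)^2 = pi*(8/2000)^2 = 5.02655e-05 m^2
Fd = 0.5*Cd*rho*A*v^2 = 0.5*0.3*1.225*5.02655e-05*871^2 = 7.007 N

7.007 N


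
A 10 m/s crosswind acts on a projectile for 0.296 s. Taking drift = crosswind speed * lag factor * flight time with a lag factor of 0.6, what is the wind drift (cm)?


drift = v_wind * lag * t = 10 * 0.6 * 0.296 = 1.776 m ≈ 177.6 cm

177.6 cm


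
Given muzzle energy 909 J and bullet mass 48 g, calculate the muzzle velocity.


v = sqrt(2*E/m) = sqrt(2*909/0.048) = 194.6 m/s

194.6 m/s


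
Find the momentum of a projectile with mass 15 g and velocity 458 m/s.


p = m*v = 0.015*458 = 6.87 kg·m/s

6.87 kg·m/s


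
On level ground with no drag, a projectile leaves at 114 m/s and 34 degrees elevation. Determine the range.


R = v0^2 * sin(2*theta) / g = 114^2 * sin(2*34°) / 9.81 = 1228 m

1228 m


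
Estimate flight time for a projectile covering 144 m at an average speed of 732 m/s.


t = d/v = 144/732 = 0.1967 s

0.1967 s


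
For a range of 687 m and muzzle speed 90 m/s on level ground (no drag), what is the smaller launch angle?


sin(2*theta) = R*g/v0^2 = 687*9.81/90^2 = 0.832033, theta = arcsin(0.832033)/2 = 28.15°

28.15 degrees


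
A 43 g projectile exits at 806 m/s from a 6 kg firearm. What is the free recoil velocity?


v_recoil = m_p * v_p / m_gun = 0.043 * 806 / 6 = 5.776 m/s

5.776 m/s


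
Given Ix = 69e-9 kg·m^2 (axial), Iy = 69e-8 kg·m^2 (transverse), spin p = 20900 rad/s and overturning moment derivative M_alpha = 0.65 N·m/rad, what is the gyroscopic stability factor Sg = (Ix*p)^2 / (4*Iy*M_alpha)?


Sg = Ix^2 * p^2 / (4 * Iy * M_alpha) = (69e-9)^2 * 20900^2 / (4 * 69e-8 * 0.65) = 1.159

1.159


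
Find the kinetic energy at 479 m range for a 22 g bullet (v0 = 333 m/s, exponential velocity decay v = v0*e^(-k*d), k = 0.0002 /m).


v = v0*exp(-k*d) = 333*exp(-0.0002*479) = 302.579 m/s
E = 0.5*m*v^2 = 0.5*0.022*302.579^2 = 1007 J

1007 J


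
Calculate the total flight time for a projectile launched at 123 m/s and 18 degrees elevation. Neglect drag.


T = 2*v0*sin(theta)/g = 2*123*sin(18°)/9.81 = 7.749 s

7.749 s


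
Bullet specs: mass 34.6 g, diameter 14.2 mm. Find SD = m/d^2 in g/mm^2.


SD = m/d^2 = 34.6/14.2^2 = 0.1716 g/mm^2

0.1716 g/mm^2


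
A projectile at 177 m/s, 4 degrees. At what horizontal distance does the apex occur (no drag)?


R = v0^2*sin(2*theta)/g = 177^2*sin(2*4°)/9.81 = 444.46 m
apex_dist = R/2 = 444.46/2 = 222.2 m

222.2 m


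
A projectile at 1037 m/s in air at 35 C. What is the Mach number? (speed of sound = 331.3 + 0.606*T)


a = 331.3 + 0.606*(35) = 352.51 m/s
M = v/a = 1037/352.51 = 2.942

2.942


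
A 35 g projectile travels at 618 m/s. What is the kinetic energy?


E = 0.5*m*v^2 = 0.5*0.035*618^2 = 6684 J

6684 J


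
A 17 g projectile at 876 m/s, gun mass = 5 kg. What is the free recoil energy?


v_r = m_p*v_p/m_gun = 0.017*876/5 = 2.9784 m/s, E_r = 0.5*m_gun*v_r^2 = 0.5*5*2.9784^2 = 22.18 J

22.18 J


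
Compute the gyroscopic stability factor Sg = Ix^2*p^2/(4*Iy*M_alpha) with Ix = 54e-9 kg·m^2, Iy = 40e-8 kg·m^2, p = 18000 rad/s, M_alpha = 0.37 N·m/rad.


Sg = Ix^2 * p^2 / (4 * Iy * M_alpha) = (54e-9)^2 * 18000^2 / (4 * 40e-8 * 0.37) = 1.596

1.596


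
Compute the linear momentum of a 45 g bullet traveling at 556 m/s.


p = m*v = 0.045*556 = 25.02 kg·m/s

25.02 kg·m/s


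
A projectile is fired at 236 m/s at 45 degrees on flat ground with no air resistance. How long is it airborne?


T = 2*v0*sin(theta)/g = 2*236*sin(45°)/9.81 = 34.02 s

34.02 s


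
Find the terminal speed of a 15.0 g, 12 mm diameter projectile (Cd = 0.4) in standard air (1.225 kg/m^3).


A = pi*(d/2)^2 = pi*(12/2000)^2 = 1.13097e-04 m^2
vt = sqrt(2mg/(Cd*rho*A)) = sqrt(2*0.015*9.81/(0.4 * 1.225 * 1.13097e-04)) = 72.87 m/s

72.87 m/s


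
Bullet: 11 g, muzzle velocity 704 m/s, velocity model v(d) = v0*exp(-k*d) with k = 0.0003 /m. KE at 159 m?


v = v0*exp(-k*d) = 704*exp(-0.0003*159) = 671.208 m/s
E = 0.5*m*v^2 = 0.5*0.011*671.208^2 = 2478 J

2478 J


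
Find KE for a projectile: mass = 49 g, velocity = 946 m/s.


E = 0.5*m*v^2 = 0.5*0.049*946^2 = 21925 J

21925 J


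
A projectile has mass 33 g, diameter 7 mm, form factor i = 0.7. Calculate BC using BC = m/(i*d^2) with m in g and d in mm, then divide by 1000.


BC = m/(i*d^2*1000) = 33/(0.7 * 7^2 * 1000) = 0.0009621

0.0009621


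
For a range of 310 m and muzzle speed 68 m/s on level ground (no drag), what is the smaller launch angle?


sin(2*theta) = R*g/v0^2 = 310*9.81/68^2 = 0.657677, theta = arcsin(0.657677)/2 = 20.56°

20.56 degrees


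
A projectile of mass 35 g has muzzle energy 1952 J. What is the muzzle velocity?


v = sqrt(2*E/m) = sqrt(2*1952/0.035) = 334 m/s

334 m/s


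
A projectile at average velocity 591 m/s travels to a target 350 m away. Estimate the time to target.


t = d/v = 350/591 = 0.5922 s

0.5922 s


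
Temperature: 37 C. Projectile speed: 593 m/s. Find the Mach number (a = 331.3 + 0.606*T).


a = 331.3 + 0.606*(37) = 353.722 m/s
M = v/a = 593/353.722 = 1.676

1.676


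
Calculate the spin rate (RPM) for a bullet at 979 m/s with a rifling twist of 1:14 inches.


twist_m = 14*0.0254 = 0.3556 m
spin = v/twist = 979/0.3556 = 2753.093 rev/s
RPM = spin*60 = 2753.093*60 ≈ 165186 RPM

165186 RPM


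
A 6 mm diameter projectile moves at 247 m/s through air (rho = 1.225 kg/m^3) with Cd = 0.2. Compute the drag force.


A = pi*(d/2)^2 = pi*(6/2000)^2 = 2.82743e-05 m^2
Fd = 0.5*Cd*rho*A*v^2 = 0.5*0.2*1.225*2.82743e-05*247^2 = 0.2113 N

0.2113 N


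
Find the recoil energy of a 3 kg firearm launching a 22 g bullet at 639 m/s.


v_r = m_p*v_p/m_gun = 0.022*639/3 = 4.686 m/s, E_r = 0.5*m_gun*v_r^2 = 0.5*3*4.686^2 = 32.94 J

32.94 J


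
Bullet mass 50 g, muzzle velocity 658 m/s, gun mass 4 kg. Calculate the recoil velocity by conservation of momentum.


v_recoil = m_p * v_p / m_gun = 0.05 * 658 / 4 = 8.225 m/s

8.225 m/s


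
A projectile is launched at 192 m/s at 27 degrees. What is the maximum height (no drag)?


H = (v0*sin(theta))^2 / (2g) = (192*sin(27°))^2 / (2*9.81) = 387.3 m

387.3 m


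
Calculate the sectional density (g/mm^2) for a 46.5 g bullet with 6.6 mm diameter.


SD = m/d^2 = 46.5/6.6^2 = 1.067 g/mm^2

1.067 g/mm^2


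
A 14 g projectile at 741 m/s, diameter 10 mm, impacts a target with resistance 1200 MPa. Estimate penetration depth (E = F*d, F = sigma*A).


A = pi*(d/2)^2 = pi*(10/2)^2 = 78.5398 mm^2
E = 0.5*m*v^2 = 0.5*0.014*741^2 = 3843.57 J
depth = E/(sigma*A) = 3843.57 J / (1200 MPa * 78.5398 mm^2) = 3843.57/(1200 * 78.5398) m = 0.0407815 m ≈ 40.78 mm

40.78 mm


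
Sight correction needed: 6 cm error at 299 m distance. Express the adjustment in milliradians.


1 mrad subtends 1 cm per 10 m of range, so adj = error_cm / (dist_m / 10) = 6 / (299/10) = 0.2007 mrad

0.2007 mrad


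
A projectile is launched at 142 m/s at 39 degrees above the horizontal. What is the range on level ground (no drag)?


R = v0^2 * sin(2*theta) / g = 142^2 * sin(2*39°) / 9.81 = 2011 m

2011 m


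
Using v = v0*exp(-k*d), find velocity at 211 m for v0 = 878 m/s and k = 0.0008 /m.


v = v0*exp(-k*d) = 878*exp(-0.0008*211) = 741.6 m/s

741.6 m/s


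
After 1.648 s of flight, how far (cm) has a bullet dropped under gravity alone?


drop = 0.5*g*t^2 = 0.5*9.81*1.648^2 = 13.3215 m ≈ 1332 cm

1332 cm


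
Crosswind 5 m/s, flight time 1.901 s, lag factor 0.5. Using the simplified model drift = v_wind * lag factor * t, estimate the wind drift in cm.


drift = v_wind * lag * t = 5 * 0.5 * 1.901 = 4.7525 m ≈ 475.3 cm

475.3 cm


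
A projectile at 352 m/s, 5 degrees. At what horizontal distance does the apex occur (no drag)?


R = v0^2*sin(2*theta)/g = 352^2*sin(2*5°)/9.81 = 2193.24 m
apex_dist = R/2 = 2193.24/2 = 1097 m

1097 m


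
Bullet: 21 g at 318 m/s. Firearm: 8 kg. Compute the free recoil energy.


v_r = m_p*v_p/m_gun = 0.021*318/8 = 0.83475 m/s, E_r = 0.5*m_gun*v_r^2 = 0.5*8*0.83475^2 = 2.787 J

2.787 J


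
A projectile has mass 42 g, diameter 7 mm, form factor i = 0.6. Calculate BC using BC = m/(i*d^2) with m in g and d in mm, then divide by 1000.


BC = m/(i*d^2*1000) = 42/(0.6 * 7^2 * 1000) = 0.001429

0.001429


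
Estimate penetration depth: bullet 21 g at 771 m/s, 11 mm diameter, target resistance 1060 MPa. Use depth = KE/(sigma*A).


A = pi*(d/2)^2 = pi*(11/2)^2 = 95.0332 mm^2
E = 0.5*m*v^2 = 0.5*0.021*771^2 = 6241.63 J
depth = E/(sigma*A) = 6241.63 J / (1060 MPa * 95.0332 mm^2) = 6241.63/(1060 * 95.0332) m = 0.0619608 m ≈ 61.96 mm

61.96 mm


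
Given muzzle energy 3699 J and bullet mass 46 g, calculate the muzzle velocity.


v = sqrt(2*E/m) = sqrt(2*3699/0.046) = 401 m/s

401 m/s


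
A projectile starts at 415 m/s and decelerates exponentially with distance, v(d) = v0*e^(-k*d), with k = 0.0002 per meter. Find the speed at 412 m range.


v = v0*exp(-k*d) = 415*exp(-0.0002*412) = 382.2 m/s

382.2 m/s


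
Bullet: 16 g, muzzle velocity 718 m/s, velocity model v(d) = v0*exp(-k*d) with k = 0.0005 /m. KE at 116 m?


v = v0*exp(-k*d) = 718*exp(-0.0005*116) = 677.541 m/s
E = 0.5*m*v^2 = 0.5*0.016*677.541^2 = 3672 J

3672 J


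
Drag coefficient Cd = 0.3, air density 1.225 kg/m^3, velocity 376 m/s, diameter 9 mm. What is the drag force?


A = pi*(d/2)^2 = pi*(9/2000)^2 = 6.36173e-05 m^2
Fd = 0.5*Cd*rho*A*v^2 = 0.5*0.3*1.225*6.36173e-05*376^2 = 1.653 N

1.653 N


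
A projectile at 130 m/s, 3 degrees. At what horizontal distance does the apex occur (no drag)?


R = v0^2*sin(2*theta)/g = 130^2*sin(2*3°)/9.81 = 180.075 m
apex_dist = R/2 = 180.075/2 = 90.04 m

90.04 m


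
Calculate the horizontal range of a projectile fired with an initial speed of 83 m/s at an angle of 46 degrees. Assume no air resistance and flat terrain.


R = v0^2 * sin(2*theta) / g = 83^2 * sin(2*46°) / 9.81 = 701.8 m

701.8 m


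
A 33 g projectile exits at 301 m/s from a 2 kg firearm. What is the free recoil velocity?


v_recoil = m_p * v_p / m_gun = 0.033 * 301 / 2 = 4.966 m/s

4.966 m/s


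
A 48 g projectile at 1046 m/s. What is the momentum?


p = m*v = 0.048*1046 = 50.21 kg·m/s

50.21 kg·m/s


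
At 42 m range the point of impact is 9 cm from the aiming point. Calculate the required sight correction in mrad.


1 mrad subtends 1 cm per 10 m of range, so adj = error_cm / (dist_m / 10) = 9 / (42/10) = 2.143 mrad

2.143 mrad


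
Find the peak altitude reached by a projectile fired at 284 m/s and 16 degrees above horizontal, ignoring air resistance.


H = (v0*sin(theta))^2 / (2g) = (284*sin(16°))^2 / (2*9.81) = 312.3 m

312.3 m


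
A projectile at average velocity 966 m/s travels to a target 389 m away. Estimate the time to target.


t = d/v = 389/966 = 0.4027 s

0.4027 s


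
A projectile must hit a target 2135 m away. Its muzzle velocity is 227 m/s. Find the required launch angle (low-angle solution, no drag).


sin(2*theta) = R*g/v0^2 = 2135*9.81/227^2 = 0.406458, theta = arcsin(0.406458)/2 = 11.99°

11.99 degrees


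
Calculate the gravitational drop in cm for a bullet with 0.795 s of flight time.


drop = 0.5*g*t^2 = 0.5*9.81*0.795^2 = 3.10008 m ≈ 310 cm

310 cm


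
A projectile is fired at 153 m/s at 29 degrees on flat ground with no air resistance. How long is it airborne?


T = 2*v0*sin(theta)/g = 2*153*sin(29°)/9.81 = 15.12 s

15.12 s


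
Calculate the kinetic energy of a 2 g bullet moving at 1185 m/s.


E = 0.5*m*v^2 = 0.5*0.002*1185^2 = 1404 J

1404 J


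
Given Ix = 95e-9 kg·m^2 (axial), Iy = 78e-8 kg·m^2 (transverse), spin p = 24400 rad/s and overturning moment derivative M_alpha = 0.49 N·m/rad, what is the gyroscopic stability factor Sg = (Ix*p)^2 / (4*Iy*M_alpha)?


Sg = Ix^2 * p^2 / (4 * Iy * M_alpha) = (95e-9)^2 * 24400^2 / (4 * 78e-8 * 0.49) = 3.515

3.515


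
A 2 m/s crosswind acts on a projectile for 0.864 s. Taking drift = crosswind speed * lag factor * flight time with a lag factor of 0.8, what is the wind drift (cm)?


drift = v_wind * lag * t = 2 * 0.8 * 0.864 = 1.3824 m ≈ 138.2 cm

138.2 cm


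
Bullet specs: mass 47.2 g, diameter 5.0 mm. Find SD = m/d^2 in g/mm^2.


SD = m/d^2 = 47.2/5.0^2 = 1.888 g/mm^2

1.888 g/mm^2


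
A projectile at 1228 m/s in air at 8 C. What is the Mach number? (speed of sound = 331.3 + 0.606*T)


a = 331.3 + 0.606*(8) = 336.148 m/s
M = v/a = 1228/336.148 = 3.653

3.653


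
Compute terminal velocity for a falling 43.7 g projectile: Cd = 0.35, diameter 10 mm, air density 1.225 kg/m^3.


A = pi*(d/2)^2 = pi*(10/2000)^2 = 7.85398e-05 m^2
vt = sqrt(2mg/(Cd*rho*A)) = sqrt(2*0.0437*9.81/(0.35 * 1.225 * 7.85398e-05)) = 159.6 m/s

159.6 m/s


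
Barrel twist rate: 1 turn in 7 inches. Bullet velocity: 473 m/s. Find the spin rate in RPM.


twist_m = 7*0.0254 = 0.1778 m
spin = v/twist = 473/0.1778 = 2660.292 rev/s
RPM = spin*60 = 2660.292*60 ≈ 159618 RPM

159618 RPM


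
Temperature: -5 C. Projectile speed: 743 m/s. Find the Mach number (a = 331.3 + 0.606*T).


a = 331.3 + 0.606*(-5) = 328.27 m/s
M = v/a = 743/328.27 = 2.263

2.263


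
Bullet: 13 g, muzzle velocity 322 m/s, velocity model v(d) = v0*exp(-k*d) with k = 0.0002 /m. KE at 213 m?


v = v0*exp(-k*d) = 322*exp(-0.0002*213) = 308.571 m/s
E = 0.5*m*v^2 = 0.5*0.013*308.571^2 = 618.9 J

618.9 J


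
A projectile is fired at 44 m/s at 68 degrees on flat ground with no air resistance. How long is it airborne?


T = 2*v0*sin(theta)/g = 2*44*sin(68°)/9.81 = 8.317 s

8.317 s


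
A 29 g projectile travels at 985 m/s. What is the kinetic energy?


E = 0.5*m*v^2 = 0.5*0.029*985^2 = 14068 J

14068 J


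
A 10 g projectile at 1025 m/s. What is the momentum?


p = m*v = 0.01*1025 = 10.25 kg·m/s

10.25 kg·m/s


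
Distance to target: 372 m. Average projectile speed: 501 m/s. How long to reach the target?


t = d/v = 372/501 = 0.7425 s

0.7425 s


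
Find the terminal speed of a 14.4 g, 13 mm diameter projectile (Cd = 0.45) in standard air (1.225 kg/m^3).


A = pi*(d/2)^2 = pi*(13/2000)^2 = 1.32732e-04 m^2
vt = sqrt(2mg/(Cd*rho*A)) = sqrt(2*0.0144*9.81/(0.45 * 1.225 * 1.32732e-04)) = 62.14 m/s

62.14 m/s


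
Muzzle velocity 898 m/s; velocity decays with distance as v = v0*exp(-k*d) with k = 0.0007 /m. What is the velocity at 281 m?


v = v0*exp(-k*d) = 898*exp(-0.0007*281) = 737.7 m/s

737.7 m/s


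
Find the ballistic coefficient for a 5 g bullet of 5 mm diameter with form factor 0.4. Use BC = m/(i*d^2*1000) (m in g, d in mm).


BC = m/(i*d^2*1000) = 5/(0.4 * 5^2 * 1000) = 0.0005

0.0005


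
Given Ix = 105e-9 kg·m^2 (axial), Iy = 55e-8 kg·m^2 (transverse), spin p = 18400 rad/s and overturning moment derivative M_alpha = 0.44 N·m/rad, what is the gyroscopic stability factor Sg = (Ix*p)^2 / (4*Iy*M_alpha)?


Sg = Ix^2 * p^2 / (4 * Iy * M_alpha) = (105e-9)^2 * 18400^2 / (4 * 55e-8 * 0.44) = 3.856

3.856


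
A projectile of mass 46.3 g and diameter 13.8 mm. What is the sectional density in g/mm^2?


SD = m/d^2 = 46.3/13.8^2 = 0.2431 g/mm^2

0.2431 g/mm^2


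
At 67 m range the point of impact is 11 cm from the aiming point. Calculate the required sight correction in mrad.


1 mrad subtends 1 cm per 10 m of range, so adj = error_cm / (dist_m / 10) = 11 / (67/10) = 1.642 mrad

1.642 mrad


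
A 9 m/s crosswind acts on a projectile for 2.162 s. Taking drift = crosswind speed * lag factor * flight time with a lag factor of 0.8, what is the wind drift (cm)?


drift = v_wind * lag * t = 9 * 0.8 * 2.162 = 15.5664 m ≈ 1557 cm

1557 cm


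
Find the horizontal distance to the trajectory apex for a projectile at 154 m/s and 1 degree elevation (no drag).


R = v0^2*sin(2*theta)/g = 154^2*sin(2*1°)/9.81 = 84.3707 m
apex_dist = R/2 = 84.3707/2 = 42.19 m

42.19 m


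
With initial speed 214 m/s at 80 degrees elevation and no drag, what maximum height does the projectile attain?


H = (v0*sin(theta))^2 / (2g) = (214*sin(80°))^2 / (2*9.81) = 2264 m

2264 m


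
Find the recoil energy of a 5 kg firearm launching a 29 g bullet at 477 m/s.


v_r = m_p*v_p/m_gun = 0.029*477/5 = 2.7666 m/s, E_r = 0.5*m_gun*v_r^2 = 0.5*5*2.7666^2 = 19.14 J

19.14 J


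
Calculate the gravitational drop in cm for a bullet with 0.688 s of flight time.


drop = 0.5*g*t^2 = 0.5*9.81*0.688^2 = 2.32175 m ≈ 232.2 cm

232.2 cm


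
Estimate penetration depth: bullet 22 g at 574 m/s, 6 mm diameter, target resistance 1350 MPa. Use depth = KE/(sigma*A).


A = pi*(d/2)^2 = pi*(6/2)^2 = 28.2743 mm^2
E = 0.5*m*v^2 = 0.5*0.022*574^2 = 3624.24 J
depth = E/(sigma*A) = 3624.24 J / (1350 MPa * 28.2743 mm^2) = 3624.24/(1350 * 28.2743) m = 0.094949 m ≈ 94.95 mm

94.95 mm


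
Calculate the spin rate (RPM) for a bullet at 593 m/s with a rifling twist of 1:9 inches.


twist_m = 9*0.0254 = 0.2286 m
spin = v/twist = 593/0.2286 = 2594.051 rev/s
RPM = spin*60 = 2594.051*60 ≈ 155643 RPM

155643 RPM


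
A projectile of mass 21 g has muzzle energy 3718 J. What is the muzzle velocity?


v = sqrt(2*E/m) = sqrt(2*3718/0.021) = 595.1 m/s

595.1 m/s


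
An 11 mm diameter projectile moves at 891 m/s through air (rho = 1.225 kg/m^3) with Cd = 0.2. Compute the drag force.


A = pi*(d/2)^2 = pi*(11/2000)^2 = 9.50332e-05 m^2
Fd = 0.5*Cd*rho*A*v^2 = 0.5*0.2*1.225*9.50332e-05*891^2 = 9.242 N

9.242 N


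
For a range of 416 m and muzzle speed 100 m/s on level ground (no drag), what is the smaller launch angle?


sin(2*theta) = R*g/v0^2 = 416*9.81/100^2 = 0.408096, theta = arcsin(0.408096)/2 = 12.04°

12.04 degrees


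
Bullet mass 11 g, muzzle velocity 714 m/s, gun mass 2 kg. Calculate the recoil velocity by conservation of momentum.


v_recoil = m_p * v_p / m_gun = 0.011 * 714 / 2 = 3.927 m/s

3.927 m/s


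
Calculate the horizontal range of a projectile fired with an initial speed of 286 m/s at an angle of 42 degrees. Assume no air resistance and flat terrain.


R = v0^2 * sin(2*theta) / g = 286^2 * sin(2*42°) / 9.81 = 8292 m

8292 m


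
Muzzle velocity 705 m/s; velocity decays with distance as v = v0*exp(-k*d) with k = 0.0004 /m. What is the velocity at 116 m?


v = v0*exp(-k*d) = 705*exp(-0.0004*116) = 673 m/s

673 m/s


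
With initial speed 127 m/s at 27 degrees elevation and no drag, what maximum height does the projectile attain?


H = (v0*sin(theta))^2 / (2g) = (127*sin(27°))^2 / (2*9.81) = 169.4 m

169.4 m


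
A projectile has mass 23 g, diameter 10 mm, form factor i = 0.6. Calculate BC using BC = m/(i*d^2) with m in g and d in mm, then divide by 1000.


BC = m/(i*d^2*1000) = 23/(0.6 * 10^2 * 1000) = 0.0003833

0.0003833


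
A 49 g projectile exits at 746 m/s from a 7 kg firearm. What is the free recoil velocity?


v_recoil = m_p * v_p / m_gun = 0.049 * 746 / 7 = 5.222 m/s

5.222 m/s


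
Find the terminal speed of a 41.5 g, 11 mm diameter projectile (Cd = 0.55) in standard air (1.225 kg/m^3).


A = pi*(d/2)^2 = pi*(11/2000)^2 = 9.50332e-05 m^2
vt = sqrt(2mg/(Cd*rho*A)) = sqrt(2*0.0415*9.81/(0.55 * 1.225 * 9.50332e-05)) = 112.8 m/s

112.8 m/s


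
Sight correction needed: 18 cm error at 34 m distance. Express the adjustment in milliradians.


1 mrad subtends 1 cm per 10 m of range, so adj = error_cm / (dist_m / 10) = 18 / (34/10) = 5.294 mrad

5.294 mrad


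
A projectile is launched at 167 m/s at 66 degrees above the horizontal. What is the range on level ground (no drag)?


R = v0^2 * sin(2*theta) / g = 167^2 * sin(2*66°) / 9.81 = 2113 m

2113 m


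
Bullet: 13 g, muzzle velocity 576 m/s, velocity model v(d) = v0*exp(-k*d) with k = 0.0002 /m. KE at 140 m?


v = v0*exp(-k*d) = 576*exp(-0.0002*140) = 560.096 m/s
E = 0.5*m*v^2 = 0.5*0.013*560.096^2 = 2039 J

2039 J


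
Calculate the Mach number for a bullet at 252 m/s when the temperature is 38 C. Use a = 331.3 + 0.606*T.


a = 331.3 + 0.606*(38) = 354.328 m/s
M = v/a = 252/354.328 = 0.7112

0.7112


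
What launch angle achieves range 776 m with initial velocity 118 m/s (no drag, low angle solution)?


sin(2*theta) = R*g/v0^2 = 776*9.81/118^2 = 0.546722, theta = arcsin(0.546722)/2 = 16.57°

16.57 degrees


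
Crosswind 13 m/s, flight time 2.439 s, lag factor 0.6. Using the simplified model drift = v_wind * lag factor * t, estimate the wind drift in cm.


drift = v_wind * lag * t = 13 * 0.6 * 2.439 = 19.0242 m ≈ 1902 cm

1902 cm


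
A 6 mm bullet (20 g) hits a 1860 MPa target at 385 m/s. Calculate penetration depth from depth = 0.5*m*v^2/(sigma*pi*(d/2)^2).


A = pi*(d/2)^2 = pi*(6/2)^2 = 28.2743 mm^2
E = 0.5*m*v^2 = 0.5*0.02*385^2 = 1482.25 J
depth = E/(sigma*A) = 1482.25 J / (1860 MPa * 28.2743 mm^2) = 1482.25/(1860 * 28.2743) m = 0.0281849 m ≈ 28.18 mm

28.18 mm


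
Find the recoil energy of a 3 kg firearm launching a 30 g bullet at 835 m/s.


v_r = m_p*v_p/m_gun = 0.03*835/3 = 8.35 m/s, E_r = 0.5*m_gun*v_r^2 = 0.5*3*8.35^2 = 104.6 J

104.6 J


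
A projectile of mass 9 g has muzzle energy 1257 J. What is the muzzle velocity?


v = sqrt(2*E/m) = sqrt(2*1257/0.009) = 528.5 m/s

528.5 m/s


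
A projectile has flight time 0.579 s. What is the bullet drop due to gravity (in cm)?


drop = 0.5*g*t^2 = 0.5*9.81*0.579^2 = 1.64436 m ≈ 164.4 cm

164.4 cm


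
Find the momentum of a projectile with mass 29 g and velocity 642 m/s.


p = m*v = 0.029*642 = 18.62 kg·m/s

18.62 kg·m/s


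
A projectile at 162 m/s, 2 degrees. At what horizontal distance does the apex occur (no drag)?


R = v0^2*sin(2*theta)/g = 162^2*sin(2*2°)/9.81 = 186.615 m
apex_dist = R/2 = 186.615/2 = 93.31 m

93.31 m


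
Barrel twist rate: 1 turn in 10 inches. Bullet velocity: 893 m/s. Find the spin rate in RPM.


twist_m = 10*0.0254 = 0.254 m
spin = v/twist = 893/0.254 = 3515.748 rev/s
RPM = spin*60 = 3515.748*60 ≈ 210945 RPM

210945 RPM


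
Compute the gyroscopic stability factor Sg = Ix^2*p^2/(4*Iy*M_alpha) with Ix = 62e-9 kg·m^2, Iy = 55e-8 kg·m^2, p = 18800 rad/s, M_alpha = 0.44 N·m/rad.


Sg = Ix^2 * p^2 / (4 * Iy * M_alpha) = (62e-9)^2 * 18800^2 / (4 * 55e-8 * 0.44) = 1.404

1.404


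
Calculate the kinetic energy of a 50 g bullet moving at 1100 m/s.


E = 0.5*m*v^2 = 0.5*0.05*1100^2 = 30250 J

30250 J


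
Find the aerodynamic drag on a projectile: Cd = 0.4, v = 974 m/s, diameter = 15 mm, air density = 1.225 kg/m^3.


A = pi*(d/2)^2 = pi*(15/2000)^2 = 1.76715e-04 m^2
Fd = 0.5*Cd*rho*A*v^2 = 0.5*0.4*1.225*1.76715e-04*974^2 = 41.07 N

41.07 N


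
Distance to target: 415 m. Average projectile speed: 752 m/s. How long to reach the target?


t = d/v = 415/752 = 0.5519 s

0.5519 s


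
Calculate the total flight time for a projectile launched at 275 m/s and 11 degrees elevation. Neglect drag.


T = 2*v0*sin(theta)/g = 2*275*sin(11°)/9.81 = 10.7 s

10.7 s


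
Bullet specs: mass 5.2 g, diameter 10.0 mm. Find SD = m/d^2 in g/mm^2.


SD = m/d^2 = 5.2/10.0^2 = 0.052 g/mm^2

0.052 g/mm^2


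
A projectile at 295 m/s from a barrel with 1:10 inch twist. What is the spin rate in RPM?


twist_m = 10*0.0254 = 0.254 m
spin = v/twist = 295/0.254 = 1161.417 rev/s
RPM = spin*60 = 1161.417*60 ≈ 69685 RPM

69685 RPM


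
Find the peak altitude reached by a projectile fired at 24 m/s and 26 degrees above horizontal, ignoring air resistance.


H = (v0*sin(theta))^2 / (2g) = (24*sin(26°))^2 / (2*9.81) = 5.642 m

5.642 m


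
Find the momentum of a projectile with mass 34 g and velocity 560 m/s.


p = m*v = 0.034*560 = 19.04 kg·m/s

19.04 kg·m/s


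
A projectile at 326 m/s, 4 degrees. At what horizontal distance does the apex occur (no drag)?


R = v0^2*sin(2*theta)/g = 326^2*sin(2*4°)/9.81 = 1507.72 m
apex_dist = R/2 = 1507.72/2 = 753.9 m

753.9 m


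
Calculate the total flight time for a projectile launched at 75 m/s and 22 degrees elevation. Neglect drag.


T = 2*v0*sin(theta)/g = 2*75*sin(22°)/9.81 = 5.728 s

5.728 s


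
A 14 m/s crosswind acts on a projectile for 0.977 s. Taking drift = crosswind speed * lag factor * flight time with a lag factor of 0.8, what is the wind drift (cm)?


drift = v_wind * lag * t = 14 * 0.8 * 0.977 = 10.9424 m ≈ 1094 cm

1094 cm


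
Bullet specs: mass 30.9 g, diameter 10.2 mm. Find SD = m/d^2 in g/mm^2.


SD = m/d^2 = 30.9/10.2^2 = 0.297 g/mm^2

0.297 g/mm^2


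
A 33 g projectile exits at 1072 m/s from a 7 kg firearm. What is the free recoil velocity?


v_recoil = m_p * v_p / m_gun = 0.033 * 1072 / 7 = 5.054 m/s

5.054 m/s


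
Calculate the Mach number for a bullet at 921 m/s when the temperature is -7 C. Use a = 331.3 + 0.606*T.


a = 331.3 + 0.606*(-7) = 327.058 m/s
M = v/a = 921/327.058 = 2.816

2.816


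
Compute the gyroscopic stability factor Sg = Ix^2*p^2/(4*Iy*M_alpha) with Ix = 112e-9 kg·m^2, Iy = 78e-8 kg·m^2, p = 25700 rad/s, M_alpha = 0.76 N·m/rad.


Sg = Ix^2 * p^2 / (4 * Iy * M_alpha) = (112e-9)^2 * 25700^2 / (4 * 78e-8 * 0.76) = 3.494

3.494


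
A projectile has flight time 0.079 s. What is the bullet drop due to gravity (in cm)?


drop = 0.5*g*t^2 = 0.5*9.81*0.079^2 = 0.0306121 m ≈ 3.061 cm

3.061 cm


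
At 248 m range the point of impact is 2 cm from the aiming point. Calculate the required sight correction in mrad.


1 mrad subtends 1 cm per 10 m of range, so adj = error_cm / (dist_m / 10) = 2 / (248/10) = 0.08065 mrad

0.08065 mrad


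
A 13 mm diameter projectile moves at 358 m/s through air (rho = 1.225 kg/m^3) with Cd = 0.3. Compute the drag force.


A = pi*(d/2)^2 = pi*(13/2000)^2 = 1.32732e-04 m^2
Fd = 0.5*Cd*rho*A*v^2 = 0.5*0.3*1.225*1.32732e-04*358^2 = 3.126 N

3.126 N


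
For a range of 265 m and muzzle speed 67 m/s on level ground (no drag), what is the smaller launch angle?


sin(2*theta) = R*g/v0^2 = 265*9.81/67^2 = 0.579116, theta = arcsin(0.579116)/2 = 17.69°

17.69 degrees


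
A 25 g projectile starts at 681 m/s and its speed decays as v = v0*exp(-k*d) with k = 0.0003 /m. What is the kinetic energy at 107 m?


v = v0*exp(-k*d) = 681*exp(-0.0003*107) = 659.487 m/s
E = 0.5*m*v^2 = 0.5*0.025*659.487^2 = 5437 J

5437 J


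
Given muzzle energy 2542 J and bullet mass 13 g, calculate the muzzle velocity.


v = sqrt(2*E/m) = sqrt(2*2542/0.013) = 625.4 m/s

625.4 m/s


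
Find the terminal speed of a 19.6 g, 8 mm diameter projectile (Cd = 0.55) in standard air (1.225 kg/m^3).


A = pi*(d/2)^2 = pi*(8/2000)^2 = 5.02655e-05 m^2
vt = sqrt(2mg/(Cd*rho*A)) = sqrt(2*0.0196*9.81/(0.55 * 1.225 * 5.02655e-05)) = 106.6 m/s

106.6 m/s


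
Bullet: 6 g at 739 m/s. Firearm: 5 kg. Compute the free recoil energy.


v_r = m_p*v_p/m_gun = 0.006*739/5 = 0.8868 m/s, E_r = 0.5*m_gun*v_r^2 = 0.5*5*0.8868^2 = 1.966 J

1.966 J


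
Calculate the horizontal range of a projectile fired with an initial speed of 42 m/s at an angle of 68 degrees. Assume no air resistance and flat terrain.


R = v0^2 * sin(2*theta) / g = 42^2 * sin(2*68°) / 9.81 = 124.9 m

124.9 m


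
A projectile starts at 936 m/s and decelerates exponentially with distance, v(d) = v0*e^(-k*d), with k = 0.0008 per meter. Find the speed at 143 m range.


v = v0*exp(-k*d) = 936*exp(-0.0008*143) = 834.8 m/s

834.8 m/s


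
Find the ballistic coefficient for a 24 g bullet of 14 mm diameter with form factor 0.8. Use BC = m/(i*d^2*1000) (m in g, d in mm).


BC = m/(i*d^2*1000) = 24/(0.8 * 14^2 * 1000) = 0.0001531

0.0001531


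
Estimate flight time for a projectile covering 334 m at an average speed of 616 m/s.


t = d/v = 334/616 = 0.5422 s

0.5422 s


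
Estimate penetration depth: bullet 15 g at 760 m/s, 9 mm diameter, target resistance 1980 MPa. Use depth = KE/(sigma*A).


A = pi*(d/2)^2 = pi*(9/2)^2 = 63.6173 mm^2
E = 0.5*m*v^2 = 0.5*0.015*760^2 = 4332 J
depth = E/(sigma*A) = 4332 J / (1980 MPa * 63.6173 mm^2) = 4332/(1980 * 63.6173) m = 0.0343913 m ≈ 34.39 mm

34.39 mm


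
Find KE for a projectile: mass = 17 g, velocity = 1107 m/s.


E = 0.5*m*v^2 = 0.5*0.017*1107^2 = 10416 J

10416 J


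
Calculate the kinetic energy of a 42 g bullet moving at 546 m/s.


E = 0.5*m*v^2 = 0.5*0.042*546^2 = 6260 J

6260 J


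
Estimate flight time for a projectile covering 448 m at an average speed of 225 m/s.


t = d/v = 448/225 = 1.991 s

1.991 s


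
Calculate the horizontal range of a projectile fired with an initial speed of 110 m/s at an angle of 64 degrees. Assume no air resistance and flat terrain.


R = v0^2 * sin(2*theta) / g = 110^2 * sin(2*64°) / 9.81 = 972 m

972 m


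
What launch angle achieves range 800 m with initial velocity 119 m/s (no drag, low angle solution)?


sin(2*theta) = R*g/v0^2 = 800*9.81/119^2 = 0.554198, theta = arcsin(0.554198)/2 = 16.83°

16.83 degrees


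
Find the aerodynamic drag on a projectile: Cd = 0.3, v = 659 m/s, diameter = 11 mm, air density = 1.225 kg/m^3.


A = pi*(d/2)^2 = pi*(11/2000)^2 = 9.50332e-05 m^2
Fd = 0.5*Cd*rho*A*v^2 = 0.5*0.3*1.225*9.50332e-05*659^2 = 7.584 N

7.584 N


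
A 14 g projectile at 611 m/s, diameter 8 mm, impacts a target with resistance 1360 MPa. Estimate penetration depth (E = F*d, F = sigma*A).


A = pi*(d/2)^2 = pi*(8/2)^2 = 50.2655 mm^2
E = 0.5*m*v^2 = 0.5*0.014*611^2 = 2613.25 J
depth = E/(sigma*A) = 2613.25 J / (1360 MPa * 50.2655 mm^2) = 2613.25/(1360 * 50.2655) m = 0.0382271 m ≈ 38.23 mm

38.23 mm


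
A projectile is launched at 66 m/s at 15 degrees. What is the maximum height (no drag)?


H = (v0*sin(theta))^2 / (2g) = (66*sin(15°))^2 / (2*9.81) = 14.87 m

14.87 m


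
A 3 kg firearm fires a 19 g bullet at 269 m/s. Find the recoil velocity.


v_recoil = m_p * v_p / m_gun = 0.019 * 269 / 3 = 1.704 m/s

1.704 m/s


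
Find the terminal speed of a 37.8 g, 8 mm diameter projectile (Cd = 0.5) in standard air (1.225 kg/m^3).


A = pi*(d/2)^2 = pi*(8/2000)^2 = 5.02655e-05 m^2
vt = sqrt(2mg/(Cd*rho*A)) = sqrt(2*0.0378*9.81/(0.5 * 1.225 * 5.02655e-05)) = 155.2 m/s

155.2 m/s


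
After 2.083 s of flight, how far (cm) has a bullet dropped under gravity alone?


drop = 0.5*g*t^2 = 0.5*9.81*2.083^2 = 21.2823 m ≈ 2128 cm

2128 cm


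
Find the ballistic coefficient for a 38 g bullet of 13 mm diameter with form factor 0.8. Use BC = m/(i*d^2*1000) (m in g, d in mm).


BC = m/(i*d^2*1000) = 38/(0.8 * 13^2 * 1000) = 0.0002811

0.0002811


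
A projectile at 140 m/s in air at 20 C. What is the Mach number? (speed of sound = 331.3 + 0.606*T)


a = 331.3 + 0.606*(20) = 343.42 m/s
M = v/a = 140/343.42 = 0.4077

0.4077


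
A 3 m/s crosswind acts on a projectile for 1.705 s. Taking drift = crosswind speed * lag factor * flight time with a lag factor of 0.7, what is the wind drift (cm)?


drift = v_wind * lag * t = 3 * 0.7 * 1.705 = 3.5805 m ≈ 358 cm

358 cm


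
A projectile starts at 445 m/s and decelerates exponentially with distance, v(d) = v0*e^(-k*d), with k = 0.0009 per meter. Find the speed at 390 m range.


v = v0*exp(-k*d) = 445*exp(-0.0009*390) = 313.3 m/s

313.3 m/s


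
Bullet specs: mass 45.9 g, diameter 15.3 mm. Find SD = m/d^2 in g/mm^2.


SD = m/d^2 = 45.9/15.3^2 = 0.1961 g/mm^2

0.1961 g/mm^2


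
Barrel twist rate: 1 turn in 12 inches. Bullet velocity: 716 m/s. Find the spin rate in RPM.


twist_m = 12*0.0254 = 0.3048 m
spin = v/twist = 716/0.3048 = 2349.081 rev/s
RPM = spin*60 = 2349.081*60 ≈ 140945 RPM

140945 RPM


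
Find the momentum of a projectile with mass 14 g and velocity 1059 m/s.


p = m*v = 0.014*1059 = 14.83 kg·m/s

14.83 kg·m/s


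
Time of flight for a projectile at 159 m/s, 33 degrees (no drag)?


T = 2*v0*sin(theta)/g = 2*159*sin(33°)/9.81 = 17.65 s

17.65 s


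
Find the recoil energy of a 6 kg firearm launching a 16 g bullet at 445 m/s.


v_r = m_p*v_p/m_gun = 0.016*445/6 = 1.18667 m/s, E_r = 0.5*m_gun*v_r^2 = 0.5*6*1.18667^2 = 4.225 J

4.225 J


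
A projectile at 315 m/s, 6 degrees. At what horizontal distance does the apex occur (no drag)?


R = v0^2*sin(2*theta)/g = 315^2*sin(2*6°)/9.81 = 2102.96 m
apex_dist = R/2 = 2102.96/2 = 1051 m

1051 m


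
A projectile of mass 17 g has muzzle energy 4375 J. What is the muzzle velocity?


v = sqrt(2*E/m) = sqrt(2*4375/0.017) = 717.4 m/s

717.4 m/s


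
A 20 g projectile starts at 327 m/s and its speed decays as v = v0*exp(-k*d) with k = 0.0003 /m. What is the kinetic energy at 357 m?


v = v0*exp(-k*d) = 327*exp(-0.0003*357) = 293.789 m/s
E = 0.5*m*v^2 = 0.5*0.02*293.789^2 = 863.1 J

863.1 J


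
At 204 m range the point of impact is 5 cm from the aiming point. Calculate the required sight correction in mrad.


1 mrad subtends 1 cm per 10 m of range, so adj = error_cm / (dist_m / 10) = 5 / (204/10) = 0.2451 mrad

0.2451 mrad


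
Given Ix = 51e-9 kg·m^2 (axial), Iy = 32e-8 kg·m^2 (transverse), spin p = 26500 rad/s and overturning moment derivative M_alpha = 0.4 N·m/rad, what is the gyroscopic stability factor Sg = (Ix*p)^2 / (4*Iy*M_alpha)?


Sg = Ix^2 * p^2 / (4 * Iy * M_alpha) = (51e-9)^2 * 26500^2 / (4 * 32e-8 * 0.4) = 3.567

3.567


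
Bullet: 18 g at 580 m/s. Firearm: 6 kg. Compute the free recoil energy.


v_r = m_p*v_p/m_gun = 0.018*580/6 = 1.74 m/s, E_r = 0.5*m_gun*v_r^2 = 0.5*6*1.74^2 = 9.083 J

9.083 J


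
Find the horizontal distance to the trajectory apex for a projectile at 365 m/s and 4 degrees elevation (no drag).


R = v0^2*sin(2*theta)/g = 365^2*sin(2*4°)/9.81 = 1890.04 m
apex_dist = R/2 = 1890.04/2 = 945 m

945 m


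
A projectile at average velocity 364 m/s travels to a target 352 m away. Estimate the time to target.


t = d/v = 352/364 = 0.967 s

0.967 s


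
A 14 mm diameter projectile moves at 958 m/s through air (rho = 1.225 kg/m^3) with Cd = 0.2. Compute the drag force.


A = pi*(d/2)^2 = pi*(14/2000)^2 = 1.53938e-04 m^2
Fd = 0.5*Cd*rho*A*v^2 = 0.5*0.2*1.225*1.53938e-04*958^2 = 17.31 N

17.31 N


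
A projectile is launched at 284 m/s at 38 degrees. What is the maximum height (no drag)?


H = (v0*sin(theta))^2 / (2g) = (284*sin(38°))^2 / (2*9.81) = 1558 m

1558 m


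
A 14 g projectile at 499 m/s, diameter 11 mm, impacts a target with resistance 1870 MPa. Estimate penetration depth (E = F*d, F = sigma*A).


A = pi*(d/2)^2 = pi*(11/2)^2 = 95.0332 mm^2
E = 0.5*m*v^2 = 0.5*0.014*499^2 = 1743.01 J
depth = E/(sigma*A) = 1743.01 J / (1870 MPa * 95.0332 mm^2) = 1743.01/(1870 * 95.0332) m = 0.00980804 m ≈ 9.808 mm

9.808 mm


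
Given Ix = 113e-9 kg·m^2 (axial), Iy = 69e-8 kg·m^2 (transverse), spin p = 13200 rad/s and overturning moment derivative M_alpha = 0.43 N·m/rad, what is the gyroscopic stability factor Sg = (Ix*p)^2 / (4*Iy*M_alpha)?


Sg = Ix^2 * p^2 / (4 * Iy * M_alpha) = (113e-9)^2 * 13200^2 / (4 * 69e-8 * 0.43) = 1.875

1.875


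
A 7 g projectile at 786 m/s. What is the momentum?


p = m*v = 0.007*786 = 5.502 kg·m/s

5.502 kg·m/s


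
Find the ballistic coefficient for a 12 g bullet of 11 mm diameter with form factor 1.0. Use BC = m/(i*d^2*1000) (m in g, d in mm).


BC = m/(i*d^2*1000) = 12/(1.0 * 11^2 * 1000) = 9.917e-05

9.917e-05


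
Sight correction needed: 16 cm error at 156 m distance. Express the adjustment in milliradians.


1 mrad subtends 1 cm per 10 m of range, so adj = error_cm / (dist_m / 10) = 16 / (156/10) = 1.026 mrad

1.026 mrad


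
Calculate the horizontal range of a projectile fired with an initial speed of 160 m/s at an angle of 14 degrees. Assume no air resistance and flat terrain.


R = v0^2 * sin(2*theta) / g = 160^2 * sin(2*14°) / 9.81 = 1225 m

1225 m


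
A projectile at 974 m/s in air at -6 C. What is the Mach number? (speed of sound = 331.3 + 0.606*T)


a = 331.3 + 0.606*(-6) = 327.664 m/s
M = v/a = 974/327.664 = 2.973

2.973


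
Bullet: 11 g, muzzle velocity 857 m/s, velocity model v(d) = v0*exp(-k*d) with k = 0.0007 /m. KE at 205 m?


v = v0*exp(-k*d) = 857*exp(-0.0007*205) = 742.437 m/s
E = 0.5*m*v^2 = 0.5*0.011*742.437^2 = 3032 J

3032 J


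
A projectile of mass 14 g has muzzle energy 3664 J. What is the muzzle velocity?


v = sqrt(2*E/m) = sqrt(2*3664/0.014) = 723.5 m/s

723.5 m/s


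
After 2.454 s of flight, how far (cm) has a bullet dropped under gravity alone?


drop = 0.5*g*t^2 = 0.5*9.81*2.454^2 = 29.5385 m ≈ 2954 cm

2954 cm


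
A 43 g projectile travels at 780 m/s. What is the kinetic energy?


E = 0.5*m*v^2 = 0.5*0.043*780^2 = 13081 J

13081 J


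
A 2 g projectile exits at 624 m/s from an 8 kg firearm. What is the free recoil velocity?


v_recoil = m_p * v_p / m_gun = 0.002 * 624 / 8 = 0.156 m/s

0.156 m/s


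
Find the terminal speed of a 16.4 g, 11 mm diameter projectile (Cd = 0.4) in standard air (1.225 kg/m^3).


A = pi*(d/2)^2 = pi*(11/2000)^2 = 9.50332e-05 m^2
vt = sqrt(2mg/(Cd*rho*A)) = sqrt(2*0.0164*9.81/(0.4 * 1.225 * 9.50332e-05)) = 83.13 m/s

83.13 m/s
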